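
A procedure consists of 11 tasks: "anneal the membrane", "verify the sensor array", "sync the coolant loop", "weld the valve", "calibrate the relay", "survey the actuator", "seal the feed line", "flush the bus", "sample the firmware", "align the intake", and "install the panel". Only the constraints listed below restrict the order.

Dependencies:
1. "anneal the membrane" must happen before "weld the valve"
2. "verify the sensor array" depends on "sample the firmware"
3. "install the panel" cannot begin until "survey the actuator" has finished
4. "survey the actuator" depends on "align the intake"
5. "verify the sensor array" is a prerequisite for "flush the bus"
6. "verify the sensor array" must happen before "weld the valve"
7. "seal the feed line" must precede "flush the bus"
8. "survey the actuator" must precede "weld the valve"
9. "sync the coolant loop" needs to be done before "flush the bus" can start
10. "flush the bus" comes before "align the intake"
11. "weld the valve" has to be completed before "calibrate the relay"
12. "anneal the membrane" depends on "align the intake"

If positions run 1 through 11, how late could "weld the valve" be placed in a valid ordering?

10

Following the constraints forward from "weld the valve", its only required successor is "calibrate the relay".
So at least 1 task follows "weld the valve", putting "weld the valve" no later than position 10. That position is achievable by scheduling everything else first.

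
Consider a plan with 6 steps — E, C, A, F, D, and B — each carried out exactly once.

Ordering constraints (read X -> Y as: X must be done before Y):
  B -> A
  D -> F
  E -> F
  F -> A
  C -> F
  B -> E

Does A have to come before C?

There is a chain C → F → A, which puts C before A.
So A never precedes C.

No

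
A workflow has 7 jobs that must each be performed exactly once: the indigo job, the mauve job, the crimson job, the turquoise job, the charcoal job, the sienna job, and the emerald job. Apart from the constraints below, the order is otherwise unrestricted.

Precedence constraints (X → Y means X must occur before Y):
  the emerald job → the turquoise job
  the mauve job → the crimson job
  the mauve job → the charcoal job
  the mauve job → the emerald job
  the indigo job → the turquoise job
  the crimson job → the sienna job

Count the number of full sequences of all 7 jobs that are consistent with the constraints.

150

The jobs with no prerequisites are the indigo job, the mauve job; any of them can be placed first.
Enumerating by repeatedly choosing an available job (one whose prerequisites are all placed) gives 150 distinct complete orderings.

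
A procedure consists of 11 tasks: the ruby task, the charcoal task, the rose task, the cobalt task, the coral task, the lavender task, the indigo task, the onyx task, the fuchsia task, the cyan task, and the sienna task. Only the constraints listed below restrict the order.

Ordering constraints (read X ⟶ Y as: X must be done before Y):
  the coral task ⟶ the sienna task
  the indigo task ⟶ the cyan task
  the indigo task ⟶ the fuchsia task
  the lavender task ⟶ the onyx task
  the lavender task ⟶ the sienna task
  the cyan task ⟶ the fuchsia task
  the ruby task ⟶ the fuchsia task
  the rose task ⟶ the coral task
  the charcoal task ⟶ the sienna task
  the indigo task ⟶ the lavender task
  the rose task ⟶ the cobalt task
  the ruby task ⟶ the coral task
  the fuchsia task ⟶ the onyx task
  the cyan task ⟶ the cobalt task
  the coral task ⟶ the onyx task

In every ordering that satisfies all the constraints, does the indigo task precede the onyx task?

There is a constraint chain the indigo task → the fuchsia task → the onyx task.
That forces the indigo task before the onyx task in every valid schedule.

Yes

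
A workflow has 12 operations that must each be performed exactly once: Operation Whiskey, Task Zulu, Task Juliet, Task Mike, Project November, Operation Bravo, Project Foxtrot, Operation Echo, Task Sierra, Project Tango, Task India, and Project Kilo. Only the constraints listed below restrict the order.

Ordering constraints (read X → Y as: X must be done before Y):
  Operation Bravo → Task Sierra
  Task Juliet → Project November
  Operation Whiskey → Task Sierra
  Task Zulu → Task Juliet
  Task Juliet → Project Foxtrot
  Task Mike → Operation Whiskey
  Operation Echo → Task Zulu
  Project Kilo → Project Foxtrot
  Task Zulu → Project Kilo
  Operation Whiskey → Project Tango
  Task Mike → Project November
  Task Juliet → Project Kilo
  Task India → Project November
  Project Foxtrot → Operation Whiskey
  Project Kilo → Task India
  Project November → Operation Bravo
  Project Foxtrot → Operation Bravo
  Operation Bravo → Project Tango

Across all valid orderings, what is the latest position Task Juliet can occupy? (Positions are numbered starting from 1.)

The operations that are forced after Task Juliet, directly or by a chain of constraints, are Operation Whiskey, Project November, Operation Bravo, Project Foxtrot, Task Sierra, Project Tango, Task India, Project Kilo. That's 8 operations.
So at least 8 operations follow Task Juliet, putting Task Juliet no later than position 4. That position is achievable by scheduling everything else first.

4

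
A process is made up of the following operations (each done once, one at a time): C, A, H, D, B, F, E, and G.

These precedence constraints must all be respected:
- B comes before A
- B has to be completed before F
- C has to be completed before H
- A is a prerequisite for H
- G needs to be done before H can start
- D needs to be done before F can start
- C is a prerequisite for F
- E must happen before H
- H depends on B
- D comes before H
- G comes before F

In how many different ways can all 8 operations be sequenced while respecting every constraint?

948

The operations with no prerequisites are C, D, B, E, G; any of them can be placed first.
Systematically extending each partial ordering one operation at a time and counting, there are 948 complete orderings.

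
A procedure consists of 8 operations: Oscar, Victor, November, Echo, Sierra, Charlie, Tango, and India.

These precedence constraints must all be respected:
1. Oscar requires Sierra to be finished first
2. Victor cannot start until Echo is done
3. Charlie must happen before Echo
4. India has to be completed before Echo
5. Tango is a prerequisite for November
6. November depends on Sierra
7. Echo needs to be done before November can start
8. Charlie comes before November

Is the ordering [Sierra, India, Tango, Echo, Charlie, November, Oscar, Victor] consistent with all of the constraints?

No

Here Charlie comes after Echo.
Since Charlie is required before Echo, the ordering is invalid.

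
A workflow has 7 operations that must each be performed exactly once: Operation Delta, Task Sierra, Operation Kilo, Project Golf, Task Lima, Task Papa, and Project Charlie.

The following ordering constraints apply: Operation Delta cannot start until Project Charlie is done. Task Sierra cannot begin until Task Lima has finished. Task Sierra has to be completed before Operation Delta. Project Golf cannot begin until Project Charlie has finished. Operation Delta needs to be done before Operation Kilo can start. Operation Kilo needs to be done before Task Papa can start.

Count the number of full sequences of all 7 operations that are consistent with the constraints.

2 operations have no prerequisites (Task Lima, Project Charlie), so any of them could come first.
Counting all ways to extend the partial order to a total order gives 15.

15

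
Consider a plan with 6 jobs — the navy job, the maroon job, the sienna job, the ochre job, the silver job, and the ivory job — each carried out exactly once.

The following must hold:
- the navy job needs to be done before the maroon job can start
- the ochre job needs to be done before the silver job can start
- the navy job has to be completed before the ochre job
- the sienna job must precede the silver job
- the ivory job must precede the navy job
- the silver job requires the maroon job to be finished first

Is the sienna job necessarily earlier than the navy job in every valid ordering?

The sienna job and the navy job are not related by any chain of constraints.
A valid ordering placing the navy job before the sienna job exists, so the answer is no.

No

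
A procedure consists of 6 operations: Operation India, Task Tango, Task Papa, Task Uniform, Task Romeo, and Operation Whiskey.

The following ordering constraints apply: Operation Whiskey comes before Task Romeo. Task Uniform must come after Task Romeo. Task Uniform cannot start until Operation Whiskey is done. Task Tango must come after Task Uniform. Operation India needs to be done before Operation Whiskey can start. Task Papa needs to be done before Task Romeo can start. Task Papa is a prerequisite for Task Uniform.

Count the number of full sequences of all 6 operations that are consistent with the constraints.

3

The operations with no prerequisites are Operation India, Task Papa; any of them can be placed first.
Systematically extending each partial ordering one operation at a time and counting, there are 3 complete orderings.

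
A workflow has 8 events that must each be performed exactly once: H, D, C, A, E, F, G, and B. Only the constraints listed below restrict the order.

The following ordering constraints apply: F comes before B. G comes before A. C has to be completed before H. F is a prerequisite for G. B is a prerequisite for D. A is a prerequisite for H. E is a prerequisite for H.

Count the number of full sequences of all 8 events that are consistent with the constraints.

362

The events with no prerequisites are C, E, F; any of them can be placed first.
Counting all ways to extend the partial order to a total order gives 362.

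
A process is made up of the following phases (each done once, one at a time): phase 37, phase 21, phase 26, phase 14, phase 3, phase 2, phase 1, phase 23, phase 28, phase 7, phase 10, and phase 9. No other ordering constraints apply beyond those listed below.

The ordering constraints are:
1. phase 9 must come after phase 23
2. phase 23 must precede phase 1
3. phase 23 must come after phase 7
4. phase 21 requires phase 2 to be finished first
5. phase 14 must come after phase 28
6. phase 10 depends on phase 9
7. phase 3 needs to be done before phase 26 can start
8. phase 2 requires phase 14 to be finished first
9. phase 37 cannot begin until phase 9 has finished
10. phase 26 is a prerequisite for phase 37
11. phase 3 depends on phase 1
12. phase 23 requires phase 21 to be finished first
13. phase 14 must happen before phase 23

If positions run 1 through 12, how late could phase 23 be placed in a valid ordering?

The phases that are forced after phase 23, directly or by a chain of constraints, are phase 37, phase 26, phase 3, phase 1, phase 10, phase 9. That's 6 phases.
With 6 mandatory successors out of 12 phases total, the latest slot for phase 23 is 12−6 = 6, and it's reachable by doing all non-successors before phase 23.

6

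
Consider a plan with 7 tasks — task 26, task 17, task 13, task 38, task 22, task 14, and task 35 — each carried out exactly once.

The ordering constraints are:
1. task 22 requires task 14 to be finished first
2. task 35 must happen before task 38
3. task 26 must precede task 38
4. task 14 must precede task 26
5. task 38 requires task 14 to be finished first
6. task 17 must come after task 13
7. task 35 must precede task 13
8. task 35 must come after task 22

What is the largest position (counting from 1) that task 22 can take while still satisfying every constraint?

3

Following every chain forward from task 22, the tasks that must come later are task 17, task 13, task 38, task 35 — 4 of them.
With 4 mandatory successors out of 7 tasks total, the latest slot for task 22 is 7−4 = 3, and it's reachable by doing all non-successors before task 22.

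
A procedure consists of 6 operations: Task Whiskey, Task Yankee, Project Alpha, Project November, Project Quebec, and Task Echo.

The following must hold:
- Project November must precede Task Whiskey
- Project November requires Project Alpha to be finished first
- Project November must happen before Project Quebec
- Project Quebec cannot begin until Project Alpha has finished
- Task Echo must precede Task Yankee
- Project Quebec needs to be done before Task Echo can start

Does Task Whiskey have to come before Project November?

No

There is a chain Project November → Task Whiskey, which puts Project November before Task Whiskey.
So Task Whiskey does not have to come before Project November — it cannot.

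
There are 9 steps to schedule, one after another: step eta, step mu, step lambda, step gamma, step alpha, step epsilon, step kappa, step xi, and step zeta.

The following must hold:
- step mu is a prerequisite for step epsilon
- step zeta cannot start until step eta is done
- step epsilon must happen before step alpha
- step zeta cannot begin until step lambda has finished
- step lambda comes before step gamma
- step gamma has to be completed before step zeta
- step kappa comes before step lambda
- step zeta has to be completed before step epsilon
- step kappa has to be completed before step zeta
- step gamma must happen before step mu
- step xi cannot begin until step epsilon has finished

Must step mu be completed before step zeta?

No

Nothing in the constraints links step mu and step zeta; they are unordered relative to each other.
So step mu can come before step zeta or after — it is not forced.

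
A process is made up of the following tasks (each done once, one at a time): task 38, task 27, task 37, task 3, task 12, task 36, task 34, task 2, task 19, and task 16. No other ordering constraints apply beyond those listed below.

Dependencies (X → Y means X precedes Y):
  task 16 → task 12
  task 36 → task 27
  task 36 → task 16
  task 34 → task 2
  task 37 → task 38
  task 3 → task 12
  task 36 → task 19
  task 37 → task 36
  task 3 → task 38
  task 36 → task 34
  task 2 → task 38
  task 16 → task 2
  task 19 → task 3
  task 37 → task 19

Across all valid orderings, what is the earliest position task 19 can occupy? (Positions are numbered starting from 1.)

The tasks that are forced before task 19, directly or transitively, are task 37, task 36. That's 2 tasks.
With 2 mandatory predecessors, the earliest task 19 can sit is position 2+1 = 3, and placing just those 2 first achieves it.

3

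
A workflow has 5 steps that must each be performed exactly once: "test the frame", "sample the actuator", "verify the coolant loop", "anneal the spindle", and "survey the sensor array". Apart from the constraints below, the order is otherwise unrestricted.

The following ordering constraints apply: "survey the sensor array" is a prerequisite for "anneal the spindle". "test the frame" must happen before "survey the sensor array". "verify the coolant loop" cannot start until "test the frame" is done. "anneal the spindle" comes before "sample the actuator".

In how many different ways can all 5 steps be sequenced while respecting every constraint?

4

"test the frame" is the only step with nothing required before it, so every ordering starts there.
Counting all ways to extend the partial order to a total order gives 4.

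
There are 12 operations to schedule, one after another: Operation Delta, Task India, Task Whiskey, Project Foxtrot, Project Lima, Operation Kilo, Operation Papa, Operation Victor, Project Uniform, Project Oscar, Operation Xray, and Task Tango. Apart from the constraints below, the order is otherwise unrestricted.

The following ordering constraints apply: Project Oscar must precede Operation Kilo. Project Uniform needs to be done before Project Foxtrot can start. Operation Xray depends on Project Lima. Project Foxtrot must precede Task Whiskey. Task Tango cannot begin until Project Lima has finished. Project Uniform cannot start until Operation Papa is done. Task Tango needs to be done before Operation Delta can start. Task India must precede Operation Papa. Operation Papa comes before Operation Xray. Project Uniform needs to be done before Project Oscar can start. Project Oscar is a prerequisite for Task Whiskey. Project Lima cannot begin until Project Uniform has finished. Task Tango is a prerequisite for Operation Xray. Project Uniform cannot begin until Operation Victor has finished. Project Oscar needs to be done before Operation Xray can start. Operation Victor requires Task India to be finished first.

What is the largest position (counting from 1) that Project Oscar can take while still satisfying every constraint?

9

Every operation that must follow Project Oscar has to come after it. Tracing all chains starting from Project Oscar, those operations are: Task Whiskey, Operation Kilo, Operation Xray — 3 in total.
With 3 mandatory successors out of 12 operations total, the latest slot for Project Oscar is 12−3 = 9, and it's reachable by doing all non-successors before Project Oscar.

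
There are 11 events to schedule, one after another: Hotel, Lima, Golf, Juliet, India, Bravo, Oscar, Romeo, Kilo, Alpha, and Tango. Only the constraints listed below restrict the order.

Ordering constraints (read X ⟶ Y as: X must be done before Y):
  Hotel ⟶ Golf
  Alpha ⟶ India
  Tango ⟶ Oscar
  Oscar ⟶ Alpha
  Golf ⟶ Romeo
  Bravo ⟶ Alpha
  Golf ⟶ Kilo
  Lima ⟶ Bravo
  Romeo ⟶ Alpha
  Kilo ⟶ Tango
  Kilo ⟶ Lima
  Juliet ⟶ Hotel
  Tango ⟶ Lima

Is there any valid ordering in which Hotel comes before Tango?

Yes

The constraints force Hotel before Tango, so yes — every valid ordering has Hotel earlier.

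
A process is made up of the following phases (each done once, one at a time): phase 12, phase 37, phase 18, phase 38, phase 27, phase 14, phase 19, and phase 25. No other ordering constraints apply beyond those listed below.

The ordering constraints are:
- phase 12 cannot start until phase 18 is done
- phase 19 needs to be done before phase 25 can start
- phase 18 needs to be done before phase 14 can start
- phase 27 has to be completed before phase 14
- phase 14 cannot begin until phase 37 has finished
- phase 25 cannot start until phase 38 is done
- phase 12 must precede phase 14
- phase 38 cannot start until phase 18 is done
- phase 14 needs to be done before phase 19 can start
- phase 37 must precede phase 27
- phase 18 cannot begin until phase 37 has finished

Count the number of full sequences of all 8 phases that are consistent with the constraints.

14

Phase 37 is the only phase with nothing required before it, so every ordering starts there.
Counting all ways to extend the partial order to a total order gives 14.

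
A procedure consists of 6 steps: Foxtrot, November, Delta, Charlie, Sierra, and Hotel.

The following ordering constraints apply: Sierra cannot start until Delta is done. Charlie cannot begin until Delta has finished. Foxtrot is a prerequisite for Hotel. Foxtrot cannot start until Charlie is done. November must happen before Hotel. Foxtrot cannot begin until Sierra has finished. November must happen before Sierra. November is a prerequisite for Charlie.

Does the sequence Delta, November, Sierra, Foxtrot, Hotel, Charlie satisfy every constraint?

No

The sequence places Foxtrot ahead of Charlie.
But one of the constraints requires Charlie before Foxtrot, so this ordering violates it.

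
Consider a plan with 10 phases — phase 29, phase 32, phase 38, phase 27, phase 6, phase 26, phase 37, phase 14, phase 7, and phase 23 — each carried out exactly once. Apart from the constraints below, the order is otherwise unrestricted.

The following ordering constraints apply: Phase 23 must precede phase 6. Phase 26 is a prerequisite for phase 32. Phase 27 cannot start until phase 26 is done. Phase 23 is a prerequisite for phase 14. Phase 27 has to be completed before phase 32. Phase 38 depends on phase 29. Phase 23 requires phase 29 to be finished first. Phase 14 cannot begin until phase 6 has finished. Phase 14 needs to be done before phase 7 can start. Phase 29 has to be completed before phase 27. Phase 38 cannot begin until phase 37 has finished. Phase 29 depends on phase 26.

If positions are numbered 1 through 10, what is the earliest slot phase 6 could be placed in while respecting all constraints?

Every phase that must precede phase 6 has to come before it. Tracing all chains that end at phase 6, those phases are: phase 29, phase 26, phase 23 — 3 in total.
So at minimum 3 phases come before phase 6, putting phase 6 no earlier than position 4. That position is achievable by scheduling exactly those predecessors first.

4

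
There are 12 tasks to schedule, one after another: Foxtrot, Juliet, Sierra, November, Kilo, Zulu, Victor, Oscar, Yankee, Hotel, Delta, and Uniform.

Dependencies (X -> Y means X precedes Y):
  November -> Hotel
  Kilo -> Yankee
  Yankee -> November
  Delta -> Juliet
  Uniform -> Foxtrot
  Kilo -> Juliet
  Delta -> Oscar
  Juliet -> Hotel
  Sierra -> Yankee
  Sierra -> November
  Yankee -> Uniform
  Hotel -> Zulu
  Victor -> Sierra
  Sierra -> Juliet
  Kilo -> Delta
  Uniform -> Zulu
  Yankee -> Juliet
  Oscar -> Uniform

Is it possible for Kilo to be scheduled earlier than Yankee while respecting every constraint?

The constraints force Kilo before Yankee, so yes — every valid ordering has Kilo earlier.

Yes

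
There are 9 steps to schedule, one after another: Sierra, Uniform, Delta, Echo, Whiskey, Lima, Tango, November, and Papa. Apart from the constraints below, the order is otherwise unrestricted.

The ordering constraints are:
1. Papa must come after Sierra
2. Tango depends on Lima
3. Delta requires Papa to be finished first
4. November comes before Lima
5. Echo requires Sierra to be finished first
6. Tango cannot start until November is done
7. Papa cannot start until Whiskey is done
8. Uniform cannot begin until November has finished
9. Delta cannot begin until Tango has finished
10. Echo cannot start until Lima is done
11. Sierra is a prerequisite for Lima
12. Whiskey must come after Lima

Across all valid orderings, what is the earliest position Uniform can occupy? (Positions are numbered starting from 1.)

The only step forced before Uniform (directly or transitively) is November.
With 1 mandatory predecessor, the earliest Uniform can sit is position 1+1 = 2, and placing just that one first achieves it.

2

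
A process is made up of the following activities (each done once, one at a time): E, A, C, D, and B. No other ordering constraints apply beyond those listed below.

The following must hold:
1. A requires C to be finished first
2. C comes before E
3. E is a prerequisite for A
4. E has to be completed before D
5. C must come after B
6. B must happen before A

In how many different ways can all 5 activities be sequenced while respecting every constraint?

B is the only activity with nothing required before it, so every ordering starts there.
Systematically extending each partial ordering one activity at a time and counting, there are 2 complete orderings.

2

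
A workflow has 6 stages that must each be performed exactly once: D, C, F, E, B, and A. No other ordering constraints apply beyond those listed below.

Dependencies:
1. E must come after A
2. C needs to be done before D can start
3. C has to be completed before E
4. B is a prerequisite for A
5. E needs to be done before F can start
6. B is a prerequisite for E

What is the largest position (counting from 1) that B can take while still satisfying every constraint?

Every stage that must follow B has to come after it. Tracing all chains starting from B, those stages are: F, E, A — 3 in total.
With 3 mandatory successors out of 6 stages total, the latest slot for B is 6−3 = 3, and it's reachable by doing all non-successors before B.

3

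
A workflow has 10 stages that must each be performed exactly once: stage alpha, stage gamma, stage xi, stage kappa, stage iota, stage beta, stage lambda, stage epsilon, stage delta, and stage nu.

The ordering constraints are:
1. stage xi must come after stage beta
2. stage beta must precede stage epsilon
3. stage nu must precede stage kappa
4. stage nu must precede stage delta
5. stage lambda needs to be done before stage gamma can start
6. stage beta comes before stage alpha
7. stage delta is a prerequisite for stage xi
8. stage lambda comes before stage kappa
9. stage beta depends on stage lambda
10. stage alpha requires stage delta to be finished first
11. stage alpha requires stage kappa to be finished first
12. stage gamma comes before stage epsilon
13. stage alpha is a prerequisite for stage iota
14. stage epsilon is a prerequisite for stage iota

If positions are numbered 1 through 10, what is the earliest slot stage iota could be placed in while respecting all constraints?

9

The stages that are forced before stage iota, directly or transitively, are stage alpha, stage gamma, stage kappa, stage beta, stage lambda, stage epsilon, stage delta, stage nu. That's 8 stages.
With 8 mandatory predecessors, the earliest stage iota can sit is position 8+1 = 9, and placing just those 8 first achieves it.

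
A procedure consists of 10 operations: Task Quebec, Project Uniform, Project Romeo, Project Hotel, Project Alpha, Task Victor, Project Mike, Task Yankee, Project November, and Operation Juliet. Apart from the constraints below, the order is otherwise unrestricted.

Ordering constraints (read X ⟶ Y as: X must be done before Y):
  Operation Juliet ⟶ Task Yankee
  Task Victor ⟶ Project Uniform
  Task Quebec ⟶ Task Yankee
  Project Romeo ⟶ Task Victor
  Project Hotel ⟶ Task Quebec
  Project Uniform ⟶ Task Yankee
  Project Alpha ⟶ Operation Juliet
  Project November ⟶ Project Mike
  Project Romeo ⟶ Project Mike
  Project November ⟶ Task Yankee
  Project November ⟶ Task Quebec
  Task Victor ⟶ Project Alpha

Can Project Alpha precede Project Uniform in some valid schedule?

Yes

No chain of constraints runs from Project Uniform to Project Alpha, so Project Uniform is not required to come first.
That means at least one valid schedule has Project Alpha before Project Uniform.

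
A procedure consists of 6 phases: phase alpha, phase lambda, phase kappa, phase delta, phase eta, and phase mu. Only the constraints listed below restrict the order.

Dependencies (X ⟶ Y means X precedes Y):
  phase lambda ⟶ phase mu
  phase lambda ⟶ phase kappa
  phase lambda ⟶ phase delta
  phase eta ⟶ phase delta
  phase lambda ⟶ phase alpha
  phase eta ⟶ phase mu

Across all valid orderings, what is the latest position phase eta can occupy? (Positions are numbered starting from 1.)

Following every chain forward from phase eta, the phases that must come later are phase delta, phase mu — 2 of them.
With 2 mandatory successors out of 6 phases total, the latest slot for phase eta is 6−2 = 4, and it's reachable by doing all non-successors before phase eta.

4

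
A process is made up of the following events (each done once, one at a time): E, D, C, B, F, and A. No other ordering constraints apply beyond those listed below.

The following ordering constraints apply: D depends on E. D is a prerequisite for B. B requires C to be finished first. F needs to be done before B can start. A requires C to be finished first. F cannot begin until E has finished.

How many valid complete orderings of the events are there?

28

The events with no prerequisites are E, C; any of them can be placed first.
Enumerating by repeatedly choosing an available event (one whose prerequisites are all placed) gives 28 distinct complete orderings.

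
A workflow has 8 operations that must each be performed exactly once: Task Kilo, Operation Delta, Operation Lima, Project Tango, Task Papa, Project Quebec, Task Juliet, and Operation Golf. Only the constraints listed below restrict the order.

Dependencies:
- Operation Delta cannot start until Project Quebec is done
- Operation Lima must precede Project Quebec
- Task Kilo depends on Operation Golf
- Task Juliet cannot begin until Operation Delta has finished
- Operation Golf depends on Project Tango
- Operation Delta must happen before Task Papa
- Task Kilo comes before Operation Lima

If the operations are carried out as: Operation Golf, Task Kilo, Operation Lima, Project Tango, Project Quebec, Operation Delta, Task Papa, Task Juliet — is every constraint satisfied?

The sequence places Operation Golf ahead of Project Tango.
That contradicts the constraint that Project Tango must precede Operation Golf.

No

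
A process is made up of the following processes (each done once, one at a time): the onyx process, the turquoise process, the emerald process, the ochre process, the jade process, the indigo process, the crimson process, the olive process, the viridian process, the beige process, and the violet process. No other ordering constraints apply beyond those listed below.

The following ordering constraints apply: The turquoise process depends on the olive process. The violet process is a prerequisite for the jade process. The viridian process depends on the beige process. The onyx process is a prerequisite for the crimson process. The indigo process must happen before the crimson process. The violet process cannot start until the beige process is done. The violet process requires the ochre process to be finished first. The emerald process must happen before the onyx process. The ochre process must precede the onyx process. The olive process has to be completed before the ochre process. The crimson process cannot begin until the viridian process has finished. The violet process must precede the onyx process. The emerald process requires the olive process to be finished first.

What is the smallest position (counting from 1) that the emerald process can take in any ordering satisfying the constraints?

2

Working backwards through the constraints from the emerald process, its only required predecessor is the olive process.
With 1 mandatory predecessor, the earliest the emerald process can sit is position 1+1 = 2, and placing just that one first achieves it.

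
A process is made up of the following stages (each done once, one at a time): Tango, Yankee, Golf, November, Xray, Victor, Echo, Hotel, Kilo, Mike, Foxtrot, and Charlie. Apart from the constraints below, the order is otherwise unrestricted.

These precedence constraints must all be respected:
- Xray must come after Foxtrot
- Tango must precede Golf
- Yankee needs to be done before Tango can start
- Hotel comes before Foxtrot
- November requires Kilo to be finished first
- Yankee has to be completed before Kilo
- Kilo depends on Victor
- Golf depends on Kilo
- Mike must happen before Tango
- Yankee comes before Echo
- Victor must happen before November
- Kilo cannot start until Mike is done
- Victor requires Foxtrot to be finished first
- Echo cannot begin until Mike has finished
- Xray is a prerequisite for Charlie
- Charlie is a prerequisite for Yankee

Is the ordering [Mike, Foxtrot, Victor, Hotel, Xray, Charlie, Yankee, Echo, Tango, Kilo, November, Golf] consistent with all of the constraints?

Here Hotel comes after Foxtrot.
That contradicts the constraint that Hotel must precede Foxtrot.

No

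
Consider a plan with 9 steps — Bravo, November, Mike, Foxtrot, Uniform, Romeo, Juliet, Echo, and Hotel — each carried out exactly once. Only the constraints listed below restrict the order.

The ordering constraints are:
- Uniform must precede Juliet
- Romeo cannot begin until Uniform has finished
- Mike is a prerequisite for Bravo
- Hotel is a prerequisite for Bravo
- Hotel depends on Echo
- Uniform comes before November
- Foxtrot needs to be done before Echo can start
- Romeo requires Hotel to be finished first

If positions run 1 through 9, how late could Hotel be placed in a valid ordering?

Every step that must follow Hotel has to come after it. Tracing all chains starting from Hotel, those steps are: Bravo, Romeo — 2 in total.
So at least 2 steps follow Hotel, putting Hotel no later than position 7. That position is achievable by scheduling everything else first.

7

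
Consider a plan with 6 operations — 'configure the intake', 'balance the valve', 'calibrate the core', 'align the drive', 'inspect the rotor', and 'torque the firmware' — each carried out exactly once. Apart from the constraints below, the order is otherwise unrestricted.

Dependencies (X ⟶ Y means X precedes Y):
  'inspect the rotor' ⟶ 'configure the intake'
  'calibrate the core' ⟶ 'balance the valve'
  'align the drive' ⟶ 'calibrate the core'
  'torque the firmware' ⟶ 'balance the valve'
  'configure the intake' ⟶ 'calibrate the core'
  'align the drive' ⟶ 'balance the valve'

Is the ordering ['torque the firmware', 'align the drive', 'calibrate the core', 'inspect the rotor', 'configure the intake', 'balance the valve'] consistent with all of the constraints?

The sequence places 'calibrate the core' ahead of 'configure the intake'.
That contradicts the constraint that 'configure the intake' must precede 'calibrate the core'.

No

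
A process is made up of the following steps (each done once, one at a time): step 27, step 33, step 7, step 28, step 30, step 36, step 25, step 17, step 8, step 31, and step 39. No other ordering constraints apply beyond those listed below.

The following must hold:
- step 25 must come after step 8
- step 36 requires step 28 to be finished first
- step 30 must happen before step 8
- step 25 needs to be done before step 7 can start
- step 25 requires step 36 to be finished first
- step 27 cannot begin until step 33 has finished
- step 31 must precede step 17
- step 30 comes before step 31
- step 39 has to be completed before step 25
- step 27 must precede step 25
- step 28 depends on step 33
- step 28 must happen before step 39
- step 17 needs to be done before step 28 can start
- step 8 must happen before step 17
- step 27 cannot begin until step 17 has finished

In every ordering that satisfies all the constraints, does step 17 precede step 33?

No chain of constraints connects step 17 to step 33 in either direction.
A valid ordering placing step 33 before step 17 exists, so the answer is no.

No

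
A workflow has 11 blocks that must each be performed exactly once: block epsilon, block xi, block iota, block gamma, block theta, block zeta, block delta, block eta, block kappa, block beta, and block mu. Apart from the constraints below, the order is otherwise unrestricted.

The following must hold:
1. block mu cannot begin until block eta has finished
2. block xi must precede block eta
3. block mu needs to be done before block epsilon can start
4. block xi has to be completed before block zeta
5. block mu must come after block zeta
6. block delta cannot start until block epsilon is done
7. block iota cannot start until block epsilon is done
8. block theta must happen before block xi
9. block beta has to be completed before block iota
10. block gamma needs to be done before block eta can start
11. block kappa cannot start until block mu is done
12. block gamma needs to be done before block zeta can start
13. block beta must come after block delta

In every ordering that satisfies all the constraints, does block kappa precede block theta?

There is a chain block theta → block xi → block zeta → block mu → block kappa, which puts block theta before block kappa.
So block kappa does not have to come before block theta — it cannot.

No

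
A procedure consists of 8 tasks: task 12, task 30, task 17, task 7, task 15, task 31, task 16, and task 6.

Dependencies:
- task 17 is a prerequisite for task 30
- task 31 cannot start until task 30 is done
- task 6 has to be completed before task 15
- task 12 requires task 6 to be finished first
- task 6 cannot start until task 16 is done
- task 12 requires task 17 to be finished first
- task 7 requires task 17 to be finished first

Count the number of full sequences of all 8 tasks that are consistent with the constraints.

2 tasks have no prerequisites (task 17, task 16), so any of them could come first.
Counting all ways to extend the partial order to a total order gives 402.

402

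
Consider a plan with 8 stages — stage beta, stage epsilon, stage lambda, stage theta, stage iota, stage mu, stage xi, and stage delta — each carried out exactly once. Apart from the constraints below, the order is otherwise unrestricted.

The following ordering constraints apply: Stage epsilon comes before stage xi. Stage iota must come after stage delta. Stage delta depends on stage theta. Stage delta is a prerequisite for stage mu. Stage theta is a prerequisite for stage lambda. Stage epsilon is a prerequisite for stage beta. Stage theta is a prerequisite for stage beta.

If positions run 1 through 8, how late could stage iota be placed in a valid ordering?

Stage iota has no required successors, so nothing stops it from going last (position 8).

8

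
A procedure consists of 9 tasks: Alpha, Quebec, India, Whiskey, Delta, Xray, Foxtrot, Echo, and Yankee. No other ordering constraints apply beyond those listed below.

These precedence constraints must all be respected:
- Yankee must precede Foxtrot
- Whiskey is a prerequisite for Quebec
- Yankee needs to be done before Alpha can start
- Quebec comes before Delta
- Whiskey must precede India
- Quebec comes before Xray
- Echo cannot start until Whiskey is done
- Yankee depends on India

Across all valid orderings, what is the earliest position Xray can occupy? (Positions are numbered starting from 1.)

Every task that must precede Xray has to come before it. Tracing all chains that end at Xray, those tasks are: Quebec, Whiskey — 2 in total.
So at minimum 2 tasks come before Xray, putting Xray no earlier than position 3. That position is achievable by scheduling exactly those predecessors first.

3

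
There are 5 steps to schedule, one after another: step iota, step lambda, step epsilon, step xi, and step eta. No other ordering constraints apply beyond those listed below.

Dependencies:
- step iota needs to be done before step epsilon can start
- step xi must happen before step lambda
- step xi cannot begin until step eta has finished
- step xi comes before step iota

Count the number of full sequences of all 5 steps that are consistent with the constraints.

Only step eta has no prerequisites, so it must go first.
Enumerating by repeatedly choosing an available step (one whose prerequisites are all placed) gives 3 distinct complete orderings.

3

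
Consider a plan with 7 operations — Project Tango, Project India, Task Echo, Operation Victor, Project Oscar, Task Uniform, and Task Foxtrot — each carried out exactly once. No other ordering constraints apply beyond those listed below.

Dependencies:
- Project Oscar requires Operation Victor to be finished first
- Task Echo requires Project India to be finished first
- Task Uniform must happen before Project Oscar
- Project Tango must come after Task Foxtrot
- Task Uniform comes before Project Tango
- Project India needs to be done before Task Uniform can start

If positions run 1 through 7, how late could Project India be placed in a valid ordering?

The operations that are forced after Project India, directly or by a chain of constraints, are Project Tango, Task Echo, Project Oscar, Task Uniform. That's 4 operations.
With 4 mandatory successors out of 7 operations total, the latest slot for Project India is 7−4 = 3, and it's reachable by doing all non-successors before Project India.

3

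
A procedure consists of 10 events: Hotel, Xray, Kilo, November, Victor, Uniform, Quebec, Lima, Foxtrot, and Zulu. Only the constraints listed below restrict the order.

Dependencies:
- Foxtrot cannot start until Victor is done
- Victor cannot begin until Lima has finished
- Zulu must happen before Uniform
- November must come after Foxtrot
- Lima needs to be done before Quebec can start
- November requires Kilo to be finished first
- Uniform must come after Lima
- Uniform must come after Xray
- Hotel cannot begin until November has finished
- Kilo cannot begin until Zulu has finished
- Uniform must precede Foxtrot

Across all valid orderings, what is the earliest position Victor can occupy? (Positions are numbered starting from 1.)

The only event forced before Victor (directly or transitively) is Lima.
So at minimum 1 event comes before Victor, putting Victor no earlier than position 2. That position is achievable by scheduling exactly that predecessor first.

2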